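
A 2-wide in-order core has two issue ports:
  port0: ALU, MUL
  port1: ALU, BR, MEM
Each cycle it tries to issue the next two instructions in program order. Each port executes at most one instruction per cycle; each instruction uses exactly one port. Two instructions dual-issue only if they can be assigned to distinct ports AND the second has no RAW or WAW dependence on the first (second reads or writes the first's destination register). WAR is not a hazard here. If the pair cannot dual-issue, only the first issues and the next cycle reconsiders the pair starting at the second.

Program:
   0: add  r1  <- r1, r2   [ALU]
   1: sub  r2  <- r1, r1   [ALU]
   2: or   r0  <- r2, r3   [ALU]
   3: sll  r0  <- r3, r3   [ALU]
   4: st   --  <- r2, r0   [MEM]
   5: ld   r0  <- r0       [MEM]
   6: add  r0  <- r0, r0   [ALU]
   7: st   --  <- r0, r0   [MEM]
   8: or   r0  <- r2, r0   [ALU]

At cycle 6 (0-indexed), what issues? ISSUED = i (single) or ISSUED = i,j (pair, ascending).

ISSUED = 6

[0] i0  add.ALU  -- RAW r1
[1] i1  sub.ALU  -- RAW r2
[2] i2  or.ALU  -- WAW r0
[3] i3  sll.ALU  -- RAW r0
[4] i4  st.MEM  -- no-port MEM/MEM
[5] i5  ld.MEM  -- RAW+WAW r0
[6] i6  add.ALU  -- RAW r0
[7] i7/i8  st.MEM/or.ALU  -- 2-wide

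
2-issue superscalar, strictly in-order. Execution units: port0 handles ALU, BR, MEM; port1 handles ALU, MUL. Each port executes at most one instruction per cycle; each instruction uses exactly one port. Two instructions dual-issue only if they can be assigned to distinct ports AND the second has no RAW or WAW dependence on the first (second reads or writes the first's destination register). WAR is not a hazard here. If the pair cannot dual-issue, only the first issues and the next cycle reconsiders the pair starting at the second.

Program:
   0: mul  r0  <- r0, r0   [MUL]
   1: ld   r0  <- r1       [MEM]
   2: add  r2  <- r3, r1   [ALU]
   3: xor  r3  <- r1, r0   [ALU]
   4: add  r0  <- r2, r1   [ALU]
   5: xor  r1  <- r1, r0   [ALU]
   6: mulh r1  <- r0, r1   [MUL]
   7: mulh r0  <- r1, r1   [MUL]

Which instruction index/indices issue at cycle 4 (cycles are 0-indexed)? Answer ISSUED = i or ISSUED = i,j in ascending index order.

ISSUED = 6

c0: i0 mul  WAW r0
c1: i1+i2 ld add  2-wide
c2: i3+i4 xor add  2-wide
c3: i5 xor  RAW+WAW r1
c4: i6 mulh  no-port MUL/MUL
c5: i7 mulh  tail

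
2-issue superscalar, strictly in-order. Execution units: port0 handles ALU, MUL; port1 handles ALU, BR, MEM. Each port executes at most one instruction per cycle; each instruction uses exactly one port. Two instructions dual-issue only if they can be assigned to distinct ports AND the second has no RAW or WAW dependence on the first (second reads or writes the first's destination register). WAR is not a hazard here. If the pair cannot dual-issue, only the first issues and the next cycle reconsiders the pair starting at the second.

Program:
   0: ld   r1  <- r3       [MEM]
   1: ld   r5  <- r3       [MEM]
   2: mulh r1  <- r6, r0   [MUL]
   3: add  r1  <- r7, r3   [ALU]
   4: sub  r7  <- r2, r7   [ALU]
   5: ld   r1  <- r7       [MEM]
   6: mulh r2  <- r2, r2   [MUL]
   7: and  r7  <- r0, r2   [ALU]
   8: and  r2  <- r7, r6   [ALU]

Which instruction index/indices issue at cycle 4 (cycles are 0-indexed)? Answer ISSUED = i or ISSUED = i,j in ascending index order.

t=0 i0:ld.MEM ; no-port MEM/MEM
t=1 i1,i2:ld.MEM/mulh.MUL ; pair
t=2 i3,i4:add.ALU/sub.ALU ; pair
t=3 i5,i6:ld.MEM/mulh.MUL ; pair
t=4 i7:and.ALU ; RAW r7
t=5 i8:and.ALU ; tail

ISSUED = 7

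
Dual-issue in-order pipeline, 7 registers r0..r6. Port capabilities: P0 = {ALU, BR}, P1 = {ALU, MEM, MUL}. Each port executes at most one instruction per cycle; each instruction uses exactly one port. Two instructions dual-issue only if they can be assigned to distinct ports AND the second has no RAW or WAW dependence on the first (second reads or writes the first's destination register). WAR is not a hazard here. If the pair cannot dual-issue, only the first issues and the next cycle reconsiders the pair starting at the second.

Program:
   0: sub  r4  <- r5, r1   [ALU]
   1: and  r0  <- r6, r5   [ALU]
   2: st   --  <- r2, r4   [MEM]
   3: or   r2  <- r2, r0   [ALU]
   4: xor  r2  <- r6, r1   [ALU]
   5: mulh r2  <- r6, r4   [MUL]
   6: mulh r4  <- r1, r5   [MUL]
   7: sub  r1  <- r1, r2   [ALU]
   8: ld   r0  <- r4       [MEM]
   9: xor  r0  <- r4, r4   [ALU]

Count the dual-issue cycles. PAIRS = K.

0. sub.ALU and.ALU @i0/i1  | dual
1. st.MEM or.ALU @i2/i3  | dual
2. xor.ALU @i4  | WAW r2
3. mulh.MUL @i5  | no-port MUL/MUL
4. mulh.MUL sub.ALU @i6/i7  | dual
5. ld.MEM @i8  | WAW r0
6. xor.ALU @i9  | tail

PAIRS = 3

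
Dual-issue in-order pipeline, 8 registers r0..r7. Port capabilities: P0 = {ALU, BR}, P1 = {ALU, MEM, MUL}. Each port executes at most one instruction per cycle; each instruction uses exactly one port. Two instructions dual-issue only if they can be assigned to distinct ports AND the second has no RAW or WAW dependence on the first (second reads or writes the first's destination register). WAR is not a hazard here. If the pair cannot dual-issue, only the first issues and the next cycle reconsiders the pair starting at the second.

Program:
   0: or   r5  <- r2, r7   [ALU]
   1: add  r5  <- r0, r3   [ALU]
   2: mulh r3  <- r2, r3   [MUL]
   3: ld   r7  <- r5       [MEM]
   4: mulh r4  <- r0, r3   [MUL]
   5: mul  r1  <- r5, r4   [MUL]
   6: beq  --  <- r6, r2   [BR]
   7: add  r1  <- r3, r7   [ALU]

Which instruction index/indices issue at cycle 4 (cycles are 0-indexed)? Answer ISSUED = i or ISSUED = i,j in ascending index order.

c0: i0 or  WAW r5
c1: i1+i2 add+mulh  2-wide
c2: i3 ld  no-port MEM/MUL
c3: i4 mulh  no-port MUL/MUL
c4: i5+i6 mul+beq  2-wide
c5: i7 add  tail

ISSUED = 5,6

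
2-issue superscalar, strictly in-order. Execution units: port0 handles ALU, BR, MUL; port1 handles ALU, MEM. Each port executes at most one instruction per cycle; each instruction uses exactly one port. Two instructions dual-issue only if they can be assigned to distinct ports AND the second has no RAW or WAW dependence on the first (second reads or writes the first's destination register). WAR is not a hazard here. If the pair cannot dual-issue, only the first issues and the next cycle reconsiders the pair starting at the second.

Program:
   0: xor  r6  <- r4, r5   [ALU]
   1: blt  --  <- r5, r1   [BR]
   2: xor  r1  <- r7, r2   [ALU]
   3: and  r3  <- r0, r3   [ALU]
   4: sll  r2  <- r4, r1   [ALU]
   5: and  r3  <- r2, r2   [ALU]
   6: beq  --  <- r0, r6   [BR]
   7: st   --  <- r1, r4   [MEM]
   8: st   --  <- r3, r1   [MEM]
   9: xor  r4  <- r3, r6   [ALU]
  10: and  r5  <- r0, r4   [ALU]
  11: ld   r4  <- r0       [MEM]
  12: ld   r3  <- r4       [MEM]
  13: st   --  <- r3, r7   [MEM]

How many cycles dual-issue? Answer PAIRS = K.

#0 head=0: xor/blt i0,i1 dual
#1 head=2: xor/and i2,i3 dual
#2 head=4: sll i4 RAW r2
#3 head=5: and/beq i5,i6 dual
#4 head=7: st i7 no-port MEM/MEM
#5 head=8: st/xor i8,i9 dual
#6 head=10: and/ld i10,i11 dual
#7 head=12: ld i12 no-port MEM/MEM
#8 head=13: st i13 tail

PAIRS = 5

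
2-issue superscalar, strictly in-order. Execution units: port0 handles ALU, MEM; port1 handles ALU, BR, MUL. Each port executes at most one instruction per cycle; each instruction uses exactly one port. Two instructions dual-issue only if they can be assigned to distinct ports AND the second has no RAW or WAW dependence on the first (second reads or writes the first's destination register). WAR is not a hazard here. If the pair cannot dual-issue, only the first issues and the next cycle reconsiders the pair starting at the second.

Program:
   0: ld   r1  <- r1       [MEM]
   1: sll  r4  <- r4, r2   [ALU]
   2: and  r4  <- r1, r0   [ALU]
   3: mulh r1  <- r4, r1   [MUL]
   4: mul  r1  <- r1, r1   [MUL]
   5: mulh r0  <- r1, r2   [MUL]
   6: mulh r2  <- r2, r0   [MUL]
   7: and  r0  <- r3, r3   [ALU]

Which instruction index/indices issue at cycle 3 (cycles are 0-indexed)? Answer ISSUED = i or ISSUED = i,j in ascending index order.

0. ld/sll @i0+i1  | pair
1. and @i2  | RAW r4
2. mulh @i3  | no-port MUL/MUL
3. mul @i4  | no-port MUL/MUL
4. mulh @i5  | no-port MUL/MUL
5. mulh/and @i6+i7  | pair

ISSUED = 4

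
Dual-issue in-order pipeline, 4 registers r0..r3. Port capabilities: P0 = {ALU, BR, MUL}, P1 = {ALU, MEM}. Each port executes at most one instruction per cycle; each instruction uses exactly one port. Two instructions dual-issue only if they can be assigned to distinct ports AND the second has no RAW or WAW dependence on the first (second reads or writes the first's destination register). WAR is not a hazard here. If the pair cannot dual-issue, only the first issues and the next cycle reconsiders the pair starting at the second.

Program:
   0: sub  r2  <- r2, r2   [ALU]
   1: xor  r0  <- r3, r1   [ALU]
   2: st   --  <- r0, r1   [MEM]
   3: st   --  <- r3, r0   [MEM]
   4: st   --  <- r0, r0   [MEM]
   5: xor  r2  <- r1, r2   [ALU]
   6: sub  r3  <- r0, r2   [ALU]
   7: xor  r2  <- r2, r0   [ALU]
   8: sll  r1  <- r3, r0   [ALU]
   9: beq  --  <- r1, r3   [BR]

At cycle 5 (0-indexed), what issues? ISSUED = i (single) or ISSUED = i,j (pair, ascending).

ISSUED = 8

0. sub.ALU/xor.ALU @i0+i1  | 2-wide
1. st.MEM @i2  | no-port MEM/MEM
2. st.MEM @i3  | no-port MEM/MEM
3. st.MEM/xor.ALU @i4+i5  | 2-wide
4. sub.ALU/xor.ALU @i6+i7  | 2-wide
5. sll.ALU @i8  | RAW r1
6. beq.BR @i9  | tail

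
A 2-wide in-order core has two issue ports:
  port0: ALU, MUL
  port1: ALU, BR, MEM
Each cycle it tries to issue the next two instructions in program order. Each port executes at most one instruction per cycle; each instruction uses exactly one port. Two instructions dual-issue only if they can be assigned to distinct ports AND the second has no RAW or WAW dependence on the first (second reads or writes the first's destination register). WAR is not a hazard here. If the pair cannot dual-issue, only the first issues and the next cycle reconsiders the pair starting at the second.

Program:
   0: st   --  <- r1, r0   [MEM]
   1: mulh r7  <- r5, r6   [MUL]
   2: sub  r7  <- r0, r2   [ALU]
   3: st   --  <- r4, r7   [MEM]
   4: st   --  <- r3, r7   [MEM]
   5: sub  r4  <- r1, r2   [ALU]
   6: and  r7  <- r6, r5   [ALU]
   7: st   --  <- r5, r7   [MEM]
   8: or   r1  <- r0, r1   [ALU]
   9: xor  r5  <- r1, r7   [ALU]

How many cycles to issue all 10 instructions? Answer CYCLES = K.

0. st.MEM/mulh.MUL @i0&i1  | pair
1. sub.ALU @i2  | RAW r7
2. st.MEM @i3  | no-port MEM/MEM
3. st.MEM/sub.ALU @i4&i5  | pair
4. and.ALU @i6  | RAW r7
5. st.MEM/or.ALU @i7&i8  | pair
6. xor.ALU @i9  | tail

CYCLES = 7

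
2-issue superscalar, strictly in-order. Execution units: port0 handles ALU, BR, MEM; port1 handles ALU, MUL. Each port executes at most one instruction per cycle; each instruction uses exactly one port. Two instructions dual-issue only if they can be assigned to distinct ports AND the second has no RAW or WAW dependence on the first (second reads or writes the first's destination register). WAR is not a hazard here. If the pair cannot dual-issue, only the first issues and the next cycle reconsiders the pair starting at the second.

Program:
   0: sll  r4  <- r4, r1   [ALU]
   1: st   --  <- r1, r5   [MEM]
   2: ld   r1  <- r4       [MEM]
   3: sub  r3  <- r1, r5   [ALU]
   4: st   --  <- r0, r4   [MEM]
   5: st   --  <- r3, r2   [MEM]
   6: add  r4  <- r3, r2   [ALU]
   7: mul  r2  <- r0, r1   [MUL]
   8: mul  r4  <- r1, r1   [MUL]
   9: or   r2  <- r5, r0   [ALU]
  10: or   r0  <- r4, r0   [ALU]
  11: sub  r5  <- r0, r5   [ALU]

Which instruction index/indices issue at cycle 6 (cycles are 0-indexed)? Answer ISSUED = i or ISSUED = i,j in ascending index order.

0. sll;st @i0+i1  | dual
1. ld @i2  | RAW r1
2. sub;st @i3+i4  | dual
3. st;add @i5+i6  | dual
4. mul @i7  | no-port MUL/MUL
5. mul;or @i8+i9  | dual
6. or @i10  | RAW r0
7. sub @i11  | tail

ISSUED = 10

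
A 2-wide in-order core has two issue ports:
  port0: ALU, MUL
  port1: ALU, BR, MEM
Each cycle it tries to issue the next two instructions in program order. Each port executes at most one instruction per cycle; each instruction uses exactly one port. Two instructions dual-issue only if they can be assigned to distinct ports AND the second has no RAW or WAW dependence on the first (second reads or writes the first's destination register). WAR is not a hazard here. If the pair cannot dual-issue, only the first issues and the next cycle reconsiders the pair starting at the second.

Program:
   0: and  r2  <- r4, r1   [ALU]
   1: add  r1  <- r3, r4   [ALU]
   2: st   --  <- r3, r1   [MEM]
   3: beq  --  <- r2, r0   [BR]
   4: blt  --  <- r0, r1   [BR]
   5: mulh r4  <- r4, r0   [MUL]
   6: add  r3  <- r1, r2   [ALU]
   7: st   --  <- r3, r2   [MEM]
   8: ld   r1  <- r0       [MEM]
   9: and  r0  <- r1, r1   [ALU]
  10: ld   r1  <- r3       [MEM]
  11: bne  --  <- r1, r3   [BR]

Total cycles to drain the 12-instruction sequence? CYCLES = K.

CYCLES = 9

0. and.ALU/add.ALU @i0&i1  | dual
1. st.MEM @i2  | no-port MEM/BR
2. beq.BR @i3  | no-port BR/BR
3. blt.BR/mulh.MUL @i4&i5  | dual
4. add.ALU @i6  | RAW r3
5. st.MEM @i7  | no-port MEM/MEM
6. ld.MEM @i8  | RAW r1
7. and.ALU/ld.MEM @i9&i10  | dual
8. bne.BR @i11  | tail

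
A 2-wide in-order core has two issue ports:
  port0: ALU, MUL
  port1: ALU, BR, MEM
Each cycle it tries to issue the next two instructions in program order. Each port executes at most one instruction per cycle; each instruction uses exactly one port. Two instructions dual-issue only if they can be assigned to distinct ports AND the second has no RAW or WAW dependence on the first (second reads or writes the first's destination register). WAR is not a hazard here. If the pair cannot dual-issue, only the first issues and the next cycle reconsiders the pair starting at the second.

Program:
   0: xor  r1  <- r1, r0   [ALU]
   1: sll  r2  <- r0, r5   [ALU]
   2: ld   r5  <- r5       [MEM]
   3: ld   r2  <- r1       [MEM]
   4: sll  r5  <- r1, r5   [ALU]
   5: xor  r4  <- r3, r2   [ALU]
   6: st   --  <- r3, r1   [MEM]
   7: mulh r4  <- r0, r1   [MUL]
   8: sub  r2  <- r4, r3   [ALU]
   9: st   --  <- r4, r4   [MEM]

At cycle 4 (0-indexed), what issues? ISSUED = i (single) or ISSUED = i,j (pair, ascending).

0. xor.ALU sll.ALU @i0&i1  | 2-wide
1. ld.MEM @i2  | no-port MEM/MEM
2. ld.MEM sll.ALU @i3&i4  | 2-wide
3. xor.ALU st.MEM @i5&i6  | 2-wide
4. mulh.MUL @i7  | RAW r4
5. sub.ALU st.MEM @i8&i9  | 2-wide

ISSUED = 7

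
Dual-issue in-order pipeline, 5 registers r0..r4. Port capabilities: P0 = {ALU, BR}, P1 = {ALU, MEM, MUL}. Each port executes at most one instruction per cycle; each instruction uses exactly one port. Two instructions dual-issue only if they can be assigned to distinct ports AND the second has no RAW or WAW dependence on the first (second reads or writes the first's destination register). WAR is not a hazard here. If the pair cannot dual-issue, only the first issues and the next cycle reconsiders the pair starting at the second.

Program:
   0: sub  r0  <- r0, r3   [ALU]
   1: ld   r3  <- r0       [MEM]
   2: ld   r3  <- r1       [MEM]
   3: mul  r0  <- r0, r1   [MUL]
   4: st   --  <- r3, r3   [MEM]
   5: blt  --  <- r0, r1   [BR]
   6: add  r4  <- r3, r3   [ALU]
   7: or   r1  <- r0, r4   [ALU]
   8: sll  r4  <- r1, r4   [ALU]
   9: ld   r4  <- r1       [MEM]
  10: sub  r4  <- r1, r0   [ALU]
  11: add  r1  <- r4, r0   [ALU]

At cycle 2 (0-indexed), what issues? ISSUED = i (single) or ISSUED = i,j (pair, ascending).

ISSUED = 2

c0: i0 sub.ALU  RAW r0
c1: i1 ld.MEM  no-port MEM/MEM
c2: i2 ld.MEM  no-port MEM/MUL
c3: i3 mul.MUL  no-port MUL/MEM
c4: i4+i5 st.MEM/blt.BR  dual
c5: i6 add.ALU  RAW r4
c6: i7 or.ALU  RAW r1
c7: i8 sll.ALU  WAW r4
c8: i9 ld.MEM  WAW r4
c9: i10 sub.ALU  RAW r4
c10: i11 add.ALU  tail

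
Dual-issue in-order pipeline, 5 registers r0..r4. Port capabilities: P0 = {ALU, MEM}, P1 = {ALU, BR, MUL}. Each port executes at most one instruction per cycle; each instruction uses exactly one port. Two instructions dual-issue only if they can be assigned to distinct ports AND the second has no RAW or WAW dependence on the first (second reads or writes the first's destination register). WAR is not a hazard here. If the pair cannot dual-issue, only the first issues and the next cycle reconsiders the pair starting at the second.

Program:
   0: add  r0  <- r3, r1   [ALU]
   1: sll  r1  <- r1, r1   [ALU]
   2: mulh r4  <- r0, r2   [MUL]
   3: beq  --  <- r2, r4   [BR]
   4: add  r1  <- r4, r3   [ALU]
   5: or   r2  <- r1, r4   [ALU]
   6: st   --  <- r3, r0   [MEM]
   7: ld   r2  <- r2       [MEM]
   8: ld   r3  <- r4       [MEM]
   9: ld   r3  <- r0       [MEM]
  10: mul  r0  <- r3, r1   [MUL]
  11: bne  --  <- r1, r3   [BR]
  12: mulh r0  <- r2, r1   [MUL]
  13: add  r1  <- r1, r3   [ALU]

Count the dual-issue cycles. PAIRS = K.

PAIRS = 4

c0: i0,i1 add.ALU sll.ALU  pair
c1: i2 mulh.MUL  no-port MUL/BR
c2: i3,i4 beq.BR add.ALU  pair
c3: i5,i6 or.ALU st.MEM  pair
c4: i7 ld.MEM  no-port MEM/MEM
c5: i8 ld.MEM  no-port MEM/MEM
c6: i9 ld.MEM  RAW r3
c7: i10 mul.MUL  no-port MUL/BR
c8: i11 bne.BR  no-port BR/MUL
c9: i12,i13 mulh.MUL add.ALU  pair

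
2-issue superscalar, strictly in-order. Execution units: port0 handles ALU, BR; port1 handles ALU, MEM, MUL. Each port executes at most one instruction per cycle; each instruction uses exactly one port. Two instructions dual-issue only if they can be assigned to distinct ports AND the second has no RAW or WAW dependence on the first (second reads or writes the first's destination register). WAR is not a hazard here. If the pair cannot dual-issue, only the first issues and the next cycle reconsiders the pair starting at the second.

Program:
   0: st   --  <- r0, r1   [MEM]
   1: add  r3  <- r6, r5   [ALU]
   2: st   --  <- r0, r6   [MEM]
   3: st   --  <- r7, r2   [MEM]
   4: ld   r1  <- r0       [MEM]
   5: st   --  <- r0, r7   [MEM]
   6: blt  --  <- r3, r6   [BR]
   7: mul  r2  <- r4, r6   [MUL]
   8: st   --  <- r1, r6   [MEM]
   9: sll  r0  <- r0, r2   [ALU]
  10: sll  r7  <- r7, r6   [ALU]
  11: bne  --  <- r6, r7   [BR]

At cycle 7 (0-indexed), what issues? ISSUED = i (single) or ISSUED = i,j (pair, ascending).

c0: i0/i1 st.MEM+add.ALU  dual
c1: i2 st.MEM  no-port MEM/MEM
c2: i3 st.MEM  no-port MEM/MEM
c3: i4 ld.MEM  no-port MEM/MEM
c4: i5/i6 st.MEM+blt.BR  dual
c5: i7 mul.MUL  no-port MUL/MEM
c6: i8/i9 st.MEM+sll.ALU  dual
c7: i10 sll.ALU  RAW r7
c8: i11 bne.BR  tail

ISSUED = 10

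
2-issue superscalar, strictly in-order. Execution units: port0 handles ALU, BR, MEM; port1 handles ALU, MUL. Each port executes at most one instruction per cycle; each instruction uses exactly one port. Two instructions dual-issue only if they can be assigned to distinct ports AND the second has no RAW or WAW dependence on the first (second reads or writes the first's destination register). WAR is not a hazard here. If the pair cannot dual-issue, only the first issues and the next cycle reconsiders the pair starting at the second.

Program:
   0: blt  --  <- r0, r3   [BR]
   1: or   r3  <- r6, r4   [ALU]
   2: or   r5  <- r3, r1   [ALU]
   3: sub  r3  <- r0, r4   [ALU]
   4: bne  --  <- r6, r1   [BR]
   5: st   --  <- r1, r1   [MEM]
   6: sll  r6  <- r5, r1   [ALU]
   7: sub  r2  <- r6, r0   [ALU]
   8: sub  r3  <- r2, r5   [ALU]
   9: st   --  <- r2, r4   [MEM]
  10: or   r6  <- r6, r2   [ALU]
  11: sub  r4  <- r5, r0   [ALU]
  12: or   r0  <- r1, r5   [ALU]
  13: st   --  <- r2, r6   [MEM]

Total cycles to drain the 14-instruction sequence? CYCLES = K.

CYCLES = 8

#0 head=0: blt or i0,i1 pair
#1 head=2: or sub i2,i3 pair
#2 head=4: bne i4 no-port BR/MEM
#3 head=5: st sll i5,i6 pair
#4 head=7: sub i7 RAW r2
#5 head=8: sub st i8,i9 pair
#6 head=10: or sub i10,i11 pair
#7 head=12: or st i12,i13 pair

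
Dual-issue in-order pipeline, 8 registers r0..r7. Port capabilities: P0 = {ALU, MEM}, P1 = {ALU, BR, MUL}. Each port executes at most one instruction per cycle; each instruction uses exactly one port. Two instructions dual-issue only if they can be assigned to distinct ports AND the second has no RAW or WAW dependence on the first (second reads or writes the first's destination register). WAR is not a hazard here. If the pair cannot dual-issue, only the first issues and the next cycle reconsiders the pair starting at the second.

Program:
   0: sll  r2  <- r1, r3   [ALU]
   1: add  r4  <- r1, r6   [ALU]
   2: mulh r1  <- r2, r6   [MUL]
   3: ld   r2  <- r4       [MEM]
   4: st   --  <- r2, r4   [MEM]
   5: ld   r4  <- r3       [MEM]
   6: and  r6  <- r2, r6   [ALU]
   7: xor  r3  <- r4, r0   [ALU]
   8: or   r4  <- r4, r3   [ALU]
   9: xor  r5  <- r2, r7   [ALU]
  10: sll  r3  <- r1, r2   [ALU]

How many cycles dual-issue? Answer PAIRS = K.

PAIRS = 4

  cy0 -> i0,i1 (sll/add) pair
  cy1 -> i2,i3 (mulh/ld) pair
  cy2 -> i4 (st) no-port MEM/MEM
  cy3 -> i5,i6 (ld/and) pair
  cy4 -> i7 (xor) RAW r3
  cy5 -> i8,i9 (or/xor) pair
  cy6 -> i10 (sll) tail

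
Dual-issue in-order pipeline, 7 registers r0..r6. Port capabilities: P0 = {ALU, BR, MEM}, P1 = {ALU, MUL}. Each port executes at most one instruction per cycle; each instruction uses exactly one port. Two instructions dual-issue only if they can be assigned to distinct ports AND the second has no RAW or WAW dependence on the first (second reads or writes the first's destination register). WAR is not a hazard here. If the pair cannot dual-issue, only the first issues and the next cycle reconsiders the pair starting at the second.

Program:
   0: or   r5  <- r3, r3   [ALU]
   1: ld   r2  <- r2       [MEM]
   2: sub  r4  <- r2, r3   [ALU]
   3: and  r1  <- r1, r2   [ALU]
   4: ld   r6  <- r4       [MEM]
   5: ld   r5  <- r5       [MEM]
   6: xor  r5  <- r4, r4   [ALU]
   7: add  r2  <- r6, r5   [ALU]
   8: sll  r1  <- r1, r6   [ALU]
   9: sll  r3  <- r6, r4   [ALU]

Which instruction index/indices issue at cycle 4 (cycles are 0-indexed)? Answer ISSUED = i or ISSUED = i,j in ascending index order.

#0 head=0: or+ld i0&i1 2-wide
#1 head=2: sub+and i2&i3 2-wide
#2 head=4: ld i4 no-port MEM/MEM
#3 head=5: ld i5 WAW r5
#4 head=6: xor i6 RAW r5
#5 head=7: add+sll i7&i8 2-wide
#6 head=9: sll i9 tail

ISSUED = 6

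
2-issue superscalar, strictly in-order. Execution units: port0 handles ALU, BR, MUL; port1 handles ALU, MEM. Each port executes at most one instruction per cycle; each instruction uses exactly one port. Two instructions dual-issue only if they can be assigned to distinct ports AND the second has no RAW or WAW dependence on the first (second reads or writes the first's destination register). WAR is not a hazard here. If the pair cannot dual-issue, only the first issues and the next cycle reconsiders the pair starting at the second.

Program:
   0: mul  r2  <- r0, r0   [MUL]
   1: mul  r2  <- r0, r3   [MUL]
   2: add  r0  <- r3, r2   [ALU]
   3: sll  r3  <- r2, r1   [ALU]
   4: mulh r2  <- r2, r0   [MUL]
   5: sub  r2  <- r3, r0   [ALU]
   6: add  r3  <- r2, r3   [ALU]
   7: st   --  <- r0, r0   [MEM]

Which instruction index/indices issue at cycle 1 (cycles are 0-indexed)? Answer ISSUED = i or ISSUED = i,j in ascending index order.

ISSUED = 1

c0: i0 mul.MUL  no-port MUL/MUL
c1: i1 mul.MUL  RAW r2
c2: i2+i3 add.ALU;sll.ALU  pair
c3: i4 mulh.MUL  WAW r2
c4: i5 sub.ALU  RAW r2
c5: i6+i7 add.ALU;st.MEM  pair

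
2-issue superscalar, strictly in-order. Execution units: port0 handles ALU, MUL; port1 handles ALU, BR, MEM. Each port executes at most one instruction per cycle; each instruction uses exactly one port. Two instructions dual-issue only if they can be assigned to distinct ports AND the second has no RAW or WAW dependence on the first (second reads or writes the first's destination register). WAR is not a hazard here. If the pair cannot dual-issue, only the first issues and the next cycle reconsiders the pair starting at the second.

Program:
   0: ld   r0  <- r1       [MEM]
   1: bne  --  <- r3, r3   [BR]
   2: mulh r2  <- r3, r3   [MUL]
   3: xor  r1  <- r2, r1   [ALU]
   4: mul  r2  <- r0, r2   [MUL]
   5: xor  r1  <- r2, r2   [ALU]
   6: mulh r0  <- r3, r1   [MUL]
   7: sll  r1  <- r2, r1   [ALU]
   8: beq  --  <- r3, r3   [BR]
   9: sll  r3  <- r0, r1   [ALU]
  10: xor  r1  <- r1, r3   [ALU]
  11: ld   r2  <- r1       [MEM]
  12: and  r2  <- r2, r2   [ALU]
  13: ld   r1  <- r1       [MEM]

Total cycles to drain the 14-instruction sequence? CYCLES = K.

CYCLES = 9

t=0 i0:ld ; no-port MEM/BR
t=1 i1,i2:bne mulh ; dual
t=2 i3,i4:xor mul ; dual
t=3 i5:xor ; RAW r1
t=4 i6,i7:mulh sll ; dual
t=5 i8,i9:beq sll ; dual
t=6 i10:xor ; RAW r1
t=7 i11:ld ; RAW+WAW r2
t=8 i12,i13:and ld ; dual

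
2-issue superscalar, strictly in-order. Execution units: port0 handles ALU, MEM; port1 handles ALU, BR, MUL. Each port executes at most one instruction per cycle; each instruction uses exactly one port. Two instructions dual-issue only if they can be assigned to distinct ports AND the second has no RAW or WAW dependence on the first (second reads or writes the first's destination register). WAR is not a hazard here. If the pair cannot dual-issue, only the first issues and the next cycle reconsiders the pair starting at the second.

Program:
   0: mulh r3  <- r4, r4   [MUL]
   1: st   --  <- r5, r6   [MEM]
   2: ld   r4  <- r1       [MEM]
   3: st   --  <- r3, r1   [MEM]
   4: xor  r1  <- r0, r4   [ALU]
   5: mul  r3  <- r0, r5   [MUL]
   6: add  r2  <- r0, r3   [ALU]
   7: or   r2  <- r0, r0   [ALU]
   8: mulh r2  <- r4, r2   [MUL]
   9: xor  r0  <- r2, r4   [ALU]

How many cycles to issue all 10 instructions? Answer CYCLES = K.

#0 head=0: mulh.MUL+st.MEM i0,i1 pair
#1 head=2: ld.MEM i2 no-port MEM/MEM
#2 head=3: st.MEM+xor.ALU i3,i4 pair
#3 head=5: mul.MUL i5 RAW r3
#4 head=6: add.ALU i6 WAW r2
#5 head=7: or.ALU i7 RAW+WAW r2
#6 head=8: mulh.MUL i8 RAW r2
#7 head=9: xor.ALU i9 tail

CYCLES = 8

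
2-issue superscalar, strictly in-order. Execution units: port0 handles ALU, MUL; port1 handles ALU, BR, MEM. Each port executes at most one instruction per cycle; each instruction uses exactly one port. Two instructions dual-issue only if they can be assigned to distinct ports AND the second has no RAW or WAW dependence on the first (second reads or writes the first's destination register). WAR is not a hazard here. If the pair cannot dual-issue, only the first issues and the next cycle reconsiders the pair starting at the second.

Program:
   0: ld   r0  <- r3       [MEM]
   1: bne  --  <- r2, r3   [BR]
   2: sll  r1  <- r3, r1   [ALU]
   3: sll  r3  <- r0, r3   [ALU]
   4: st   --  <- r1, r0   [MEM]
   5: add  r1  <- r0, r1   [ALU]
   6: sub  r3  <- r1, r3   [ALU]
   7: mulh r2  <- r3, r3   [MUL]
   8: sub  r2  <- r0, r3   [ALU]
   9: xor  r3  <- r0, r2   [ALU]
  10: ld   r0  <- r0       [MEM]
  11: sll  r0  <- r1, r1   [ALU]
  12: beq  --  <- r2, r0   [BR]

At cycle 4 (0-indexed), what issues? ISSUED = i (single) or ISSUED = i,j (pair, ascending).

ISSUED = 6

c0: i0 ld.MEM  no-port MEM/BR
c1: i1&i2 bne.BR+sll.ALU  2-wide
c2: i3&i4 sll.ALU+st.MEM  2-wide
c3: i5 add.ALU  RAW r1
c4: i6 sub.ALU  RAW r3
c5: i7 mulh.MUL  WAW r2
c6: i8 sub.ALU  RAW r2
c7: i9&i10 xor.ALU+ld.MEM  2-wide
c8: i11 sll.ALU  RAW r0
c9: i12 beq.BR  tail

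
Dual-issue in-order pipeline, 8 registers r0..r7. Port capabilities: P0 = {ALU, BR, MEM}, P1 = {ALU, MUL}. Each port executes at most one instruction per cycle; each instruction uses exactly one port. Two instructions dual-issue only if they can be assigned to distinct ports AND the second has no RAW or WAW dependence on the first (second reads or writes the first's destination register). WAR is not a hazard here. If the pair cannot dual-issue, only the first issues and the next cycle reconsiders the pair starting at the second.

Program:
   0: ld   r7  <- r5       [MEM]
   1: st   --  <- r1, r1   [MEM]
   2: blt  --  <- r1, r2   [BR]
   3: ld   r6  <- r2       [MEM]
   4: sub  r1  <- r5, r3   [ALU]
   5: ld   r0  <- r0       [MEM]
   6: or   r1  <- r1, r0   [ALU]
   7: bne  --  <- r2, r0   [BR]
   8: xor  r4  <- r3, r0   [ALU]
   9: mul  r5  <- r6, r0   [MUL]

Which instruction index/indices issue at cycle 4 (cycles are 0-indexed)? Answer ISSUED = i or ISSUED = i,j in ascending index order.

ISSUED = 5

t=0 i0:ld ; no-port MEM/MEM
t=1 i1:st ; no-port MEM/BR
t=2 i2:blt ; no-port BR/MEM
t=3 i3/i4:ld+sub ; 2-wide
t=4 i5:ld ; RAW r0
t=5 i6/i7:or+bne ; 2-wide
t=6 i8/i9:xor+mul ; 2-wide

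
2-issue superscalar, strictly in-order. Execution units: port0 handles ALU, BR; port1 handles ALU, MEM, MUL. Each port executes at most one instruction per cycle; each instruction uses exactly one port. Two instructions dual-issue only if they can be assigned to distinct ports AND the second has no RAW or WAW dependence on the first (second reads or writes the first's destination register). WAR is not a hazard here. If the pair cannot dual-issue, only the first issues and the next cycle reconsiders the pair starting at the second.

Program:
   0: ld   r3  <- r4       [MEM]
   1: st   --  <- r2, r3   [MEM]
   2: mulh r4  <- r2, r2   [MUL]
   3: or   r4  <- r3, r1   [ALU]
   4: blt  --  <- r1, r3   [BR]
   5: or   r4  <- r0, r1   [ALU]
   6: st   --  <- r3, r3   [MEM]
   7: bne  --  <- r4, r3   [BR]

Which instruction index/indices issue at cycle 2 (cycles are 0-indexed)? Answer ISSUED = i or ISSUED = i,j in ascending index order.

t=0 i0:ld ; no-port MEM/MEM
t=1 i1:st ; no-port MEM/MUL
t=2 i2:mulh ; WAW r4
t=3 i3/i4:or blt ; 2-wide
t=4 i5/i6:or st ; 2-wide
t=5 i7:bne ; tail

ISSUED = 2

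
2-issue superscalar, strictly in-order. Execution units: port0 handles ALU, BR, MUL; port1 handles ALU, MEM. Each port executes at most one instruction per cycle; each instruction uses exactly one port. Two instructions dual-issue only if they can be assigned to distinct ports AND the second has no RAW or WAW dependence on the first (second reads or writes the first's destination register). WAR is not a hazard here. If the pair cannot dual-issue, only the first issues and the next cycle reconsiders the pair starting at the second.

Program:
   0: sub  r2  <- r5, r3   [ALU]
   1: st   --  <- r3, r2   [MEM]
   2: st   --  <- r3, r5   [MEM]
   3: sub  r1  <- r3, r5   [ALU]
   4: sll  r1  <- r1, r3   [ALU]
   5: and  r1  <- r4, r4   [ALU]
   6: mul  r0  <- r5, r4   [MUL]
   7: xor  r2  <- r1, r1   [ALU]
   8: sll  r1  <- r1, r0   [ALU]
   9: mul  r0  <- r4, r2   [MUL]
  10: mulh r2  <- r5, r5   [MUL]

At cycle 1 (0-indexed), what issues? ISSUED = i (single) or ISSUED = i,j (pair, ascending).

ISSUED = 1

[0] i0  sub  -- RAW r2
[1] i1  st  -- no-port MEM/MEM
[2] i2,i3  st sub  -- dual
[3] i4  sll  -- WAW r1
[4] i5,i6  and mul  -- dual
[5] i7,i8  xor sll  -- dual
[6] i9  mul  -- no-port MUL/MUL
[7] i10  mulh  -- tail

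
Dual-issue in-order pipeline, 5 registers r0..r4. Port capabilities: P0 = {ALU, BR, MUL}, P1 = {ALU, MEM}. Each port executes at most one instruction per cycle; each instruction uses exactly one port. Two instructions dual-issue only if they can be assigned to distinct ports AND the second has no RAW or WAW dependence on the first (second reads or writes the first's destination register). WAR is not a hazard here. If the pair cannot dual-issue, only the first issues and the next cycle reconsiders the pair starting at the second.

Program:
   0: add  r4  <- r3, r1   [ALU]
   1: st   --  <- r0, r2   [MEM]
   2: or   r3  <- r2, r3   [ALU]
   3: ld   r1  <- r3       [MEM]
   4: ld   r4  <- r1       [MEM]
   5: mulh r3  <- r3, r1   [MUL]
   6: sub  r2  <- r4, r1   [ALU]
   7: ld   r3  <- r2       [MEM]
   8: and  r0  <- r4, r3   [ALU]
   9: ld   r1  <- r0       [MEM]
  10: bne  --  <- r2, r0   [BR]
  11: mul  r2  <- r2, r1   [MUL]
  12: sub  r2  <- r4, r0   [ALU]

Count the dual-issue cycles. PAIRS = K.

PAIRS = 3

#0 head=0: add+st i0+i1 2-wide
#1 head=2: or i2 RAW r3
#2 head=3: ld i3 no-port MEM/MEM
#3 head=4: ld+mulh i4+i5 2-wide
#4 head=6: sub i6 RAW r2
#5 head=7: ld i7 RAW r3
#6 head=8: and i8 RAW r0
#7 head=9: ld+bne i9+i10 2-wide
#8 head=11: mul i11 WAW r2
#9 head=12: sub i12 tail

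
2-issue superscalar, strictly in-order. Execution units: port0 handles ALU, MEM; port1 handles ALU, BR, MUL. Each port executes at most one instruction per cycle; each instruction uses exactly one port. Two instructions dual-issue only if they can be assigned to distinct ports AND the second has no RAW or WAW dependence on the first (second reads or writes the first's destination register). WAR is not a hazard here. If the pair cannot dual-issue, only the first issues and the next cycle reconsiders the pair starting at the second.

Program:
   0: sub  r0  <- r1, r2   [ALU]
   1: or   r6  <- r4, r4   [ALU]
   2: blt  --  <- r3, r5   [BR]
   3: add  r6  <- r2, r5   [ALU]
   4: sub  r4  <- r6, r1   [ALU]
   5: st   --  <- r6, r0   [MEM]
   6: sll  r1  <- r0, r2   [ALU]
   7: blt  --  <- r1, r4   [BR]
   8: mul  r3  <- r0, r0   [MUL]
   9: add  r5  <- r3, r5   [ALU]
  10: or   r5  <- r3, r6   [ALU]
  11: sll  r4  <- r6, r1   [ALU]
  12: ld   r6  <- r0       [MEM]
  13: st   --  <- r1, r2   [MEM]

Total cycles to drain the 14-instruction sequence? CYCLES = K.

0. sub.ALU/or.ALU @i0&i1  | pair
1. blt.BR/add.ALU @i2&i3  | pair
2. sub.ALU/st.MEM @i4&i5  | pair
3. sll.ALU @i6  | RAW r1
4. blt.BR @i7  | no-port BR/MUL
5. mul.MUL @i8  | RAW r3
6. add.ALU @i9  | WAW r5
7. or.ALU/sll.ALU @i10&i11  | pair
8. ld.MEM @i12  | no-port MEM/MEM
9. st.MEM @i13  | tail

CYCLES = 10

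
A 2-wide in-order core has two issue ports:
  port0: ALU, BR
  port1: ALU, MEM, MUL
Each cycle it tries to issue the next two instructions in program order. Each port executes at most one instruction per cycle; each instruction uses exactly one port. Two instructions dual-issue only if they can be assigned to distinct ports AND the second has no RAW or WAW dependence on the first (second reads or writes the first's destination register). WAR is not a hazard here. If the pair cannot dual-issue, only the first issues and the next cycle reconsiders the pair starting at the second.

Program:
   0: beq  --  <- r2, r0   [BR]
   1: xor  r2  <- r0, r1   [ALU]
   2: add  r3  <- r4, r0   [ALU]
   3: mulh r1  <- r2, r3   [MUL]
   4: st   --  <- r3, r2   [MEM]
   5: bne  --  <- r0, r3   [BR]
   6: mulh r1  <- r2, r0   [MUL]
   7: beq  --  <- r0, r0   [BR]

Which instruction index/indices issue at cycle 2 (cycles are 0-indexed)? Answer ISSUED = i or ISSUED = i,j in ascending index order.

ISSUED = 3

c0: i0/i1 beq.BR;xor.ALU  dual
c1: i2 add.ALU  RAW r3
c2: i3 mulh.MUL  no-port MUL/MEM
c3: i4/i5 st.MEM;bne.BR  dual
c4: i6/i7 mulh.MUL;beq.BR  dual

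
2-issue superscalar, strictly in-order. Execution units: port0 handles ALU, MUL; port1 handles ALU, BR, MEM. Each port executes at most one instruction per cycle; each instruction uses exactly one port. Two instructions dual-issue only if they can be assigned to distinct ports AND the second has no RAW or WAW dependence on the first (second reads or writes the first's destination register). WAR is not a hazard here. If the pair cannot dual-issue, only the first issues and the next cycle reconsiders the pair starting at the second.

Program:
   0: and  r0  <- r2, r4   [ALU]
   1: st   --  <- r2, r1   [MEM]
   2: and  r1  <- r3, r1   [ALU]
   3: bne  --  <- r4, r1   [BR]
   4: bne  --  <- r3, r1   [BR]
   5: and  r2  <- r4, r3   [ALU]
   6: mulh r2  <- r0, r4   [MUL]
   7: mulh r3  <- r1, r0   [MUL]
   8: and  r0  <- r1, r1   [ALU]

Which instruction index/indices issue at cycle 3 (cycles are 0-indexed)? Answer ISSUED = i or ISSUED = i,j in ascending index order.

ISSUED = 4,5

[0] i0&i1  and+st  -- dual
[1] i2  and  -- RAW r1
[2] i3  bne  -- no-port BR/BR
[3] i4&i5  bne+and  -- dual
[4] i6  mulh  -- no-port MUL/MUL
[5] i7&i8  mulh+and  -- dual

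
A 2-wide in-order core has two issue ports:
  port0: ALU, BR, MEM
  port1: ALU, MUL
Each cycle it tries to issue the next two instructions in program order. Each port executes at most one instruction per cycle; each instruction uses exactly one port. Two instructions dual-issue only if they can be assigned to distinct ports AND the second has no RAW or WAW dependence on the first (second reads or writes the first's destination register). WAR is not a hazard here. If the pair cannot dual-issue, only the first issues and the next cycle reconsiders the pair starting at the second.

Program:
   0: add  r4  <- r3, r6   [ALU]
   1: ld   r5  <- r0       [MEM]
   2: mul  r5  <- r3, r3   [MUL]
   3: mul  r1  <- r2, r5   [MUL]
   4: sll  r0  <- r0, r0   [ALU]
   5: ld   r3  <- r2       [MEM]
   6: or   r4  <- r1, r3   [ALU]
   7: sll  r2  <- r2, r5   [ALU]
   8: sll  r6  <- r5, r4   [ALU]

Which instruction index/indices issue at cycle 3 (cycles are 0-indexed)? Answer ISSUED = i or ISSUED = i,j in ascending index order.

c0: i0+i1 add ld  pair
c1: i2 mul  no-port MUL/MUL
c2: i3+i4 mul sll  pair
c3: i5 ld  RAW r3
c4: i6+i7 or sll  pair
c5: i8 sll  tail

ISSUED = 5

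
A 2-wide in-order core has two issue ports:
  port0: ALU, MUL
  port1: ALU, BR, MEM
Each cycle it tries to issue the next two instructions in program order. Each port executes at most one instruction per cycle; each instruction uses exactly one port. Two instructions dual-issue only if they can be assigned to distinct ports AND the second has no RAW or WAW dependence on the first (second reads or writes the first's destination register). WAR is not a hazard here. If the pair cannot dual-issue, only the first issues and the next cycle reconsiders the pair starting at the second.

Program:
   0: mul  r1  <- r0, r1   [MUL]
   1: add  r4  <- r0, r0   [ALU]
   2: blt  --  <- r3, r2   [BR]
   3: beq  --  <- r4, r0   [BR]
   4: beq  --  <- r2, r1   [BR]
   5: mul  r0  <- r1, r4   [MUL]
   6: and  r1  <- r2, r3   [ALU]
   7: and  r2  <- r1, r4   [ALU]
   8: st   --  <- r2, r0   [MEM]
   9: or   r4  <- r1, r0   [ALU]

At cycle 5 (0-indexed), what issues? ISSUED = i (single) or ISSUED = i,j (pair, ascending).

ISSUED = 7

[0] i0/i1  mul.MUL;add.ALU  -- 2-wide
[1] i2  blt.BR  -- no-port BR/BR
[2] i3  beq.BR  -- no-port BR/BR
[3] i4/i5  beq.BR;mul.MUL  -- 2-wide
[4] i6  and.ALU  -- RAW r1
[5] i7  and.ALU  -- RAW r2
[6] i8/i9  st.MEM;or.ALU  -- 2-wide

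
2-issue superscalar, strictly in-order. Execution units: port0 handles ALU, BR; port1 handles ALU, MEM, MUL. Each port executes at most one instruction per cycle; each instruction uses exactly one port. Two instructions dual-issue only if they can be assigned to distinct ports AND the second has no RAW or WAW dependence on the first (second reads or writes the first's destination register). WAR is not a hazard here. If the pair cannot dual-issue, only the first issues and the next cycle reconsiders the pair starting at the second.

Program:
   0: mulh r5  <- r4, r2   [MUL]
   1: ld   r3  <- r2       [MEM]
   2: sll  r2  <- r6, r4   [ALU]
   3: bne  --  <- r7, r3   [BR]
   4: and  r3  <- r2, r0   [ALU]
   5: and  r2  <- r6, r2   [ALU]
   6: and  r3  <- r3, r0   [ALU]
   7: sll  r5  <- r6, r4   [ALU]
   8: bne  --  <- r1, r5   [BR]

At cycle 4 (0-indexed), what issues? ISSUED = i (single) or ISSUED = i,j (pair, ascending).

[0] i0  mulh.MUL  -- no-port MUL/MEM
[1] i1&i2  ld.MEM;sll.ALU  -- dual
[2] i3&i4  bne.BR;and.ALU  -- dual
[3] i5&i6  and.ALU;and.ALU  -- dual
[4] i7  sll.ALU  -- RAW r5
[5] i8  bne.BR  -- tail

ISSUED = 7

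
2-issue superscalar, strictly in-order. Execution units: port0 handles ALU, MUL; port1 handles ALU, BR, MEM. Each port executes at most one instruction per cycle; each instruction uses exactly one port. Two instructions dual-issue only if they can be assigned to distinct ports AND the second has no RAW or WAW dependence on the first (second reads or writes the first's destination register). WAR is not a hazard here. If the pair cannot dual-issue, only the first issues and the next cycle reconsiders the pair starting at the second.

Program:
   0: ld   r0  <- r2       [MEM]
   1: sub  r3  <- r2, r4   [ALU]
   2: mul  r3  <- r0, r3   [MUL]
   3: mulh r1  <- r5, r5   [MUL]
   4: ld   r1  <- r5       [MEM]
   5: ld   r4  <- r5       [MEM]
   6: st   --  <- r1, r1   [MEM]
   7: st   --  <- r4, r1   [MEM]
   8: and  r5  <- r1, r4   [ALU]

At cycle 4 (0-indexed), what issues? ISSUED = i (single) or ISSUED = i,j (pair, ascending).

ISSUED = 5

#0 head=0: ld sub i0/i1 pair
#1 head=2: mul i2 no-port MUL/MUL
#2 head=3: mulh i3 WAW r1
#3 head=4: ld i4 no-port MEM/MEM
#4 head=5: ld i5 no-port MEM/MEM
#5 head=6: st i6 no-port MEM/MEM
#6 head=7: st and i7/i8 pair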